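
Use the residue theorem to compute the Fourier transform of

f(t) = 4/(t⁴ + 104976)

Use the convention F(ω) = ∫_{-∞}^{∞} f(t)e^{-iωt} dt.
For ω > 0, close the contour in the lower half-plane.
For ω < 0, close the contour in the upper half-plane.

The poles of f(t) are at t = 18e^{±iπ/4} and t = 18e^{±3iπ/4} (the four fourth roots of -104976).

Let g(z) = f(z)e^{-iωz}; for large |z| the factor e^{-iωz} decays in the lower half-plane when ω > 0 and in the upper half-plane when ω < 0.

Case ω > 0 (lower half-plane, clockwise contour ⇒ F(ω) = -2πi·ΣRes):
  Res_{z = - 9 \sqrt{2} - 9 \sqrt{2} i} g(z) = \frac{\sqrt{2} i \left(1 - i\right) e^{9 \sqrt{2} \omega \left(-1 + i\right)}}{11664}
  Res_{z = 9 \sqrt{2} - 9 \sqrt{2} i} g(z) = \frac{\sqrt{2} i \left(1 + i\right) e^{- 9 \sqrt{2} \omega \left(1 + i\right)}}{11664}
  F(ω) = -2πi·ΣRes = \frac{\sqrt{2} \pi \left(1 - i\right) \left(e^{18 \sqrt{2} i \omega} + i\right) e^{- 9 \sqrt{2} \omega \left(1 + i\right)}}{5832} = \frac{\pi e^{- 9 \sqrt{2} \omega} \sin{\left(9 \sqrt{2} \omega + \frac{\pi}{4} \right)}}{1458}

Case ω < 0 (upper half-plane, counterclockwise contour ⇒ F(ω) = +2πi·ΣRes):
  Res_{z = 9 \sqrt{2} + 9 \sqrt{2} i} g(z) = \frac{\sqrt{2} i \left(-1 + i\right) e^{9 \sqrt{2} \omega \left(1 - i\right)}}{11664}
  Res_{z = - 9 \sqrt{2} + 9 \sqrt{2} i} g(z) = \frac{\sqrt{2} \left(1 - i\right) e^{9 \sqrt{2} \omega \left(1 + i\right)}}{11664}
  F(ω) = 2πi·ΣRes = - \frac{\sqrt{2} i \pi \left(i \left(1 - i\right) e^{9 \sqrt{2} \omega \left(1 - i\right)} - \left(1 - i\right) e^{9 \sqrt{2} \omega \left(1 + i\right)}\right)}{5832} = \frac{\pi e^{9 \sqrt{2} \omega} \cos{\left(9 \sqrt{2} \omega + \frac{\pi}{4} \right)}}{1458}

Both cases combine into a single formula in |ω|:

F(ω) = \frac{\pi e^{- 9 \sqrt{2} \left|{\omega}\right|} \sin{\left(9 \sqrt{2} \left|{\omega}\right| + \frac{\pi}{4} \right)}}{1458}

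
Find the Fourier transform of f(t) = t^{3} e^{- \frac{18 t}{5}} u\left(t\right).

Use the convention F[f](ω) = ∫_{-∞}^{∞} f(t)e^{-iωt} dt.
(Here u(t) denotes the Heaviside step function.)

F(ω) = \frac{3750}{\left(5 i \omega + 18\right)^{4}}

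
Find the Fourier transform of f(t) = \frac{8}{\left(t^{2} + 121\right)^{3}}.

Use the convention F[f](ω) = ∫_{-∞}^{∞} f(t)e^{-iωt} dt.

F(ω) = \frac{\pi \left(121 \omega^{2} + 33 \left|{\omega}\right| + 3\right) e^{- 11 \left|{\omega}\right|}}{161051}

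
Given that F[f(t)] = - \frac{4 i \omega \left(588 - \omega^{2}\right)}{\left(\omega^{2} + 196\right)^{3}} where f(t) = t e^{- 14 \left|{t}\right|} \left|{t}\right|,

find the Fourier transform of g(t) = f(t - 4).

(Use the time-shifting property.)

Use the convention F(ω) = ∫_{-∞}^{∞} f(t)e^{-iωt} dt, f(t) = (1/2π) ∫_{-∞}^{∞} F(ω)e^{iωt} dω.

F[g](ω) = \frac{4 i \omega \left(\omega^{2} - 588\right) e^{- 4 i \omega}}{\left(\omega^{2} + 196\right)^{3}}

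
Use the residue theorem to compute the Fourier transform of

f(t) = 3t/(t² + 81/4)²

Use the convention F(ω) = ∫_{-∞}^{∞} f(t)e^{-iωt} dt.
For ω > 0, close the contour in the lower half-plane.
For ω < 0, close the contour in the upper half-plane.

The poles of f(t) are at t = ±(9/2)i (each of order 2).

Let g(z) = f(z)e^{-iωz}; for large |z| the factor e^{-iωz} decays in the lower half-plane when ω > 0 and in the upper half-plane when ω < 0.

Case ω > 0 (lower half-plane, clockwise contour ⇒ F(ω) = -2πi·ΣRes):
  Res_{z = - \frac{9 i}{2}} g(z) = \frac{\omega e^{- \frac{9 \omega}{2}}}{6} (pole of order 2)
  F(ω) = -2πi·ΣRes = - \frac{i \pi \omega e^{- \frac{9 \omega}{2}}}{3}

Case ω < 0 (upper half-plane, counterclockwise contour ⇒ F(ω) = +2πi·ΣRes):
  Res_{z = \frac{9 i}{2}} g(z) = - \frac{\omega e^{\frac{9 \omega}{2}}}{6} (pole of order 2)
  F(ω) = 2πi·ΣRes = - \frac{i \pi \omega e^{\frac{9 \omega}{2}}}{3}

Both cases combine into a single formula in |ω|:

F(ω) = - \frac{i \pi \omega e^{- \frac{9 \left|{\omega}\right|}{2}}}{3}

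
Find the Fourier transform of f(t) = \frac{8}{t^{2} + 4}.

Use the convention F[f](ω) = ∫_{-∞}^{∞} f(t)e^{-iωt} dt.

F(ω) = 4 \pi e^{- 2 \left|{\omega}\right|}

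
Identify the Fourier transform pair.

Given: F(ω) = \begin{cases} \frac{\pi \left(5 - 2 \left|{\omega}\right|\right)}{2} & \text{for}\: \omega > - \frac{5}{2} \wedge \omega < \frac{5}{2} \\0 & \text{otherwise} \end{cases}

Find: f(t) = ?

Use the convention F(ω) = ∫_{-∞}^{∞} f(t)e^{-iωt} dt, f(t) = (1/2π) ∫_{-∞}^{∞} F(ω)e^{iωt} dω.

f(t) = \frac{2 \sin^{2}{\left(\frac{5 t}{4} \right)}}{t^{2}}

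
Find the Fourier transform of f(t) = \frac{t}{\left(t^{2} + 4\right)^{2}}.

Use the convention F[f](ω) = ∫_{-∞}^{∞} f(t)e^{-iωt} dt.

F(ω) = - \frac{i \pi \omega e^{- 2 \left|{\omega}\right|}}{4}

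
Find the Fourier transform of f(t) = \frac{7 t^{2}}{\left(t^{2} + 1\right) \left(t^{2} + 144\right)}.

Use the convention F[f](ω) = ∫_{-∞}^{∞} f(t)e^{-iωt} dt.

F(ω) = \frac{7 \pi \left(12 - e^{11 \left|{\omega}\right|}\right) e^{- 12 \left|{\omega}\right|}}{143}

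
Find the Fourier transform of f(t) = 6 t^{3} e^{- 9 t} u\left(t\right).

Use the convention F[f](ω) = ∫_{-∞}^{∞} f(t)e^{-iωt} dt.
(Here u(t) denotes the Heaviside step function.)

F(ω) = \frac{36}{\left(i \omega + 9\right)^{4}}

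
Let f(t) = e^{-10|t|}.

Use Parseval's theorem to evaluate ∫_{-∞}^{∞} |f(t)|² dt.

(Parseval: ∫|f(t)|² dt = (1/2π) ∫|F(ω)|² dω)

∫|f(t)|² dt = \frac{1}{10}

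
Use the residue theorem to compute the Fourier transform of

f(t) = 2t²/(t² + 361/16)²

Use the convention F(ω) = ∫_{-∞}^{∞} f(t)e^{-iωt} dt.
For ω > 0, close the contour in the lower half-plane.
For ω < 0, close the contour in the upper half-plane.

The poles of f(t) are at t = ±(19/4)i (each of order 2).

Let g(z) = f(z)e^{-iωz}; for large |z| the factor e^{-iωz} decays in the lower half-plane when ω > 0 and in the upper half-plane when ω < 0.

Case ω > 0 (lower half-plane, clockwise contour ⇒ F(ω) = -2πi·ΣRes):
  Res_{z = - \frac{19 i}{4}} g(z) = \frac{i \left(4 - 19 \omega\right) e^{- \frac{19 \omega}{4}}}{38} (pole of order 2)
  F(ω) = -2πi·ΣRes = \frac{\pi \left(4 - 19 \omega\right) e^{- \frac{19 \omega}{4}}}{19}

Case ω < 0 (upper half-plane, counterclockwise contour ⇒ F(ω) = +2πi·ΣRes):
  Res_{z = \frac{19 i}{4}} g(z) = \frac{i \left(- 19 \omega - 4\right) e^{\frac{19 \omega}{4}}}{38} (pole of order 2)
  F(ω) = 2πi·ΣRes = \frac{\pi \left(19 \omega + 4\right) e^{\frac{19 \omega}{4}}}{19}

Both cases combine into a single formula in |ω|:

F(ω) = \frac{\pi \left(4 - 19 \left|{\omega}\right|\right) e^{- \frac{19 \left|{\omega}\right|}{4}}}{19}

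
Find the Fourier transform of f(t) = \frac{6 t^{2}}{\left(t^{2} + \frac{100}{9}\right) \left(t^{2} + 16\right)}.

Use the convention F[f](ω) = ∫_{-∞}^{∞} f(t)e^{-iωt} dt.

F(ω) = \frac{54 \pi e^{- 4 \left|{\omega}\right|}}{11} - \frac{45 \pi e^{- \frac{10 \left|{\omega}\right|}{3}}}{11}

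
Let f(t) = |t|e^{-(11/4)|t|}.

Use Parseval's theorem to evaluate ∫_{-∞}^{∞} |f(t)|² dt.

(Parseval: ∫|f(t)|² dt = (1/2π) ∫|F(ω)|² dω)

∫|f(t)|² dt = \frac{32}{1331}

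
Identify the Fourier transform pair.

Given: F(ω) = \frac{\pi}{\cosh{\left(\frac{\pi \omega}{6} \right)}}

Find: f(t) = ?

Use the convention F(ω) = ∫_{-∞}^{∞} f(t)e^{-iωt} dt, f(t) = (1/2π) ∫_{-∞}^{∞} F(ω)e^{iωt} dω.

f(t) = \frac{3}{\cosh{\left(3 t \right)}}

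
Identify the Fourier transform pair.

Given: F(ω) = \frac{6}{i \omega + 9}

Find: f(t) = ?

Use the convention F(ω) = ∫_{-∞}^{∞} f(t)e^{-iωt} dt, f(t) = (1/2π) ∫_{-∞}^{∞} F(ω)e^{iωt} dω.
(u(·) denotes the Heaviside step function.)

f(t) = 6 e^{- 9 t} u\left(t\right)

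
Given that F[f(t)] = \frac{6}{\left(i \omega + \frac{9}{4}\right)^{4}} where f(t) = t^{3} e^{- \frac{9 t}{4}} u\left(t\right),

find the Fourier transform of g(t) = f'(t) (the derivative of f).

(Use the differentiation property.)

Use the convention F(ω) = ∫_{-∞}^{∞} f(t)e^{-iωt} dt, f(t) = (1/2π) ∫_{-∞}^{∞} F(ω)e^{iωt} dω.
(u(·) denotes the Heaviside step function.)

F[g](ω) = \frac{1536 i \omega}{\left(4 i \omega + 9\right)^{4}}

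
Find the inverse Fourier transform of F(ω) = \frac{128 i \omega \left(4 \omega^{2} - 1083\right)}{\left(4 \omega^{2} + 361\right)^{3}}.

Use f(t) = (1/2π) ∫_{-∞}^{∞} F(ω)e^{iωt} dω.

f(t) = 2 t e^{- \frac{19 \left|{t}\right|}{2}} \left|{t}\right|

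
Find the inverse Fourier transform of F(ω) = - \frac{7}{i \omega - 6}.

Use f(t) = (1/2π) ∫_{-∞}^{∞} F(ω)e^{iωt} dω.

f(t) = 7 e^{6 t} u\left(- t\right)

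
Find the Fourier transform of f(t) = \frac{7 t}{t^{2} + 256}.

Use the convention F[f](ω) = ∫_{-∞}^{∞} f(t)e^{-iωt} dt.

F(ω) = - 7 i \pi e^{- 16 \left|{\omega}\right|} \operatorname{sign}{\left(\omega \right)}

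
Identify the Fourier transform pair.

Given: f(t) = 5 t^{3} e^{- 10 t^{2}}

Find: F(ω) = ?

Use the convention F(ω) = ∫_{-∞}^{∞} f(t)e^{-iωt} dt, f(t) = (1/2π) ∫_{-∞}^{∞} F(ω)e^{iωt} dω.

F(ω) = \frac{\sqrt{10} i \sqrt{\pi} \omega \left(\omega^{2} - 60\right) e^{- \frac{\omega^{2}}{40}}}{16000}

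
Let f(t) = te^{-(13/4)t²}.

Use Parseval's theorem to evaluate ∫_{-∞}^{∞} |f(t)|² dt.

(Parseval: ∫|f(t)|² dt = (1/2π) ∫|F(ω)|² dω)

∫|f(t)|² dt = \frac{\sqrt{26} \sqrt{\pi}}{169}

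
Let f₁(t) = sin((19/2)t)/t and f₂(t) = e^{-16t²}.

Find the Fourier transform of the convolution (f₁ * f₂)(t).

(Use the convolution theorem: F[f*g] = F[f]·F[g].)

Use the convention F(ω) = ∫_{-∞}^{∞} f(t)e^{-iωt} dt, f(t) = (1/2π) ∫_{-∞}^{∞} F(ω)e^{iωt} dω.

F[f₁*f₂](ω) = \begin{cases} \frac{\pi^{\frac{3}{2}} e^{- \frac{\omega^{2}}{64}}}{4} & \text{for}\: \omega > - \frac{19}{2} \wedge \omega < \frac{19}{2} \\0 & \text{otherwise} \end{cases}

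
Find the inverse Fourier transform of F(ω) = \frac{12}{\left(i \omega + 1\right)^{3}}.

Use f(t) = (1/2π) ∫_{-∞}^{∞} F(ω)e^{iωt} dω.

f(t) = 6 t^{2} e^{- t} u\left(t\right)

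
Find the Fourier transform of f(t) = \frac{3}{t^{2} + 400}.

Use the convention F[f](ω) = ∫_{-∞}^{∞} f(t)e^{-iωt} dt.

F(ω) = \frac{3 \pi e^{- 20 \left|{\omega}\right|}}{20}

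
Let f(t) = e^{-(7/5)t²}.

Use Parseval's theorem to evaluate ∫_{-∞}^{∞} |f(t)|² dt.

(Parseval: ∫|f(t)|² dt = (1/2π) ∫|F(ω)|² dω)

∫|f(t)|² dt = \frac{\sqrt{70} \sqrt{\pi}}{14}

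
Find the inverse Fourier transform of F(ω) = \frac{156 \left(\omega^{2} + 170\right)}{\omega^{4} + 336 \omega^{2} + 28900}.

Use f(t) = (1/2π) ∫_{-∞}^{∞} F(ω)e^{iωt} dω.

f(t) = 6 e^{- 13 \left|{t}\right|} \cos{\left(\left|{t}\right| \right)}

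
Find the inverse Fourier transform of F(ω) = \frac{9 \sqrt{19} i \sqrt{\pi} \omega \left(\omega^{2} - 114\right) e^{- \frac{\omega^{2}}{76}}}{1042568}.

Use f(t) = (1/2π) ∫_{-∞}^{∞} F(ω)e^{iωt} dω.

f(t) = 9 t^{3} e^{- 19 t^{2}}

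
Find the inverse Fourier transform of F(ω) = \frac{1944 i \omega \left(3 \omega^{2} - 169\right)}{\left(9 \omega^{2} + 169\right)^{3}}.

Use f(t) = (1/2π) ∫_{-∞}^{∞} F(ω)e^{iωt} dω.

f(t) = 2 t e^{- \frac{13 \left|{t}\right|}{3}} \left|{t}\right|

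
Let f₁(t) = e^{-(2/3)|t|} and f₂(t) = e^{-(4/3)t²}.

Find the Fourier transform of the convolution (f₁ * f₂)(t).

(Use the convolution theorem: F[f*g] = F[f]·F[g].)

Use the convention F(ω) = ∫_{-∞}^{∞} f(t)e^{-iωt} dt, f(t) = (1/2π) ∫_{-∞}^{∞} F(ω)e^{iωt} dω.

F[f₁*f₂](ω) = \frac{6 \sqrt{3} \sqrt{\pi} e^{- \frac{3 \omega^{2}}{16}}}{9 \omega^{2} + 4}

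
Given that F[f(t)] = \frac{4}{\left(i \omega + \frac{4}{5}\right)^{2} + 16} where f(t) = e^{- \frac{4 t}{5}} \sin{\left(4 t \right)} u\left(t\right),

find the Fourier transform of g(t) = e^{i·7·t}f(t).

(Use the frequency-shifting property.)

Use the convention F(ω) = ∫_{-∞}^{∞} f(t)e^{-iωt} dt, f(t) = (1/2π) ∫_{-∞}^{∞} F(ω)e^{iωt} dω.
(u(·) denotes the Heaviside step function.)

F[g](ω) = \frac{100}{\left(5 i \left(\omega - 7\right) + 4\right)^{2} + 400}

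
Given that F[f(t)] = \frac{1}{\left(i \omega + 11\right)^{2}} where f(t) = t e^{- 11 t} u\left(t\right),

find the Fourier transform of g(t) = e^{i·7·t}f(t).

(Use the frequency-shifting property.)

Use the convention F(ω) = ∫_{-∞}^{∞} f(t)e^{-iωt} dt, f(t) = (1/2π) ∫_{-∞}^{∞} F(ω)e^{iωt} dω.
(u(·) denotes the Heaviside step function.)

F[g](ω) = \frac{1}{\left(i \left(\omega - 7\right) + 11\right)^{2}}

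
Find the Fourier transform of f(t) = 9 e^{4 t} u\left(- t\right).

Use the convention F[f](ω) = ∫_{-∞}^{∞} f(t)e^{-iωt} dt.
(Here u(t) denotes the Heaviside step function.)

F(ω) = - \frac{9}{i \omega - 4}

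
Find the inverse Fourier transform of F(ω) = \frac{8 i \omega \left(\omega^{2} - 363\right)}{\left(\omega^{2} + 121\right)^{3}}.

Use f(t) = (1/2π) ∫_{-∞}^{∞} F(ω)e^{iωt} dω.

f(t) = 2 t e^{- 11 \left|{t}\right|} \left|{t}\right|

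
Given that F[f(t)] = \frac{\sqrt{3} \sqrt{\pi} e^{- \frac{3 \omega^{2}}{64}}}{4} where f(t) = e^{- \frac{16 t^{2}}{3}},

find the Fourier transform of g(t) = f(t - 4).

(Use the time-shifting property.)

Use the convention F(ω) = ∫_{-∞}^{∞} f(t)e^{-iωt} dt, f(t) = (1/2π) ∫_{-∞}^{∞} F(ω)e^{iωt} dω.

F[g](ω) = \frac{\sqrt{3} \sqrt{\pi} e^{- \frac{\omega \left(3 \omega + 256 i\right)}{64}}}{4}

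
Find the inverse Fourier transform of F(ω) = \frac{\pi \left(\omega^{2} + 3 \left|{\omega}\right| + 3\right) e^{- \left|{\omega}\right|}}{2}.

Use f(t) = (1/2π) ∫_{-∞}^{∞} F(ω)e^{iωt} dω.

f(t) = \frac{4}{\left(t^{2} + 1\right)^{3}}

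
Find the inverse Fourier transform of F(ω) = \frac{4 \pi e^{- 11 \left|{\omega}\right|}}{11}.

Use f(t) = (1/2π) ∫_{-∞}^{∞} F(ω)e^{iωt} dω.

f(t) = \frac{4}{t^{2} + 121}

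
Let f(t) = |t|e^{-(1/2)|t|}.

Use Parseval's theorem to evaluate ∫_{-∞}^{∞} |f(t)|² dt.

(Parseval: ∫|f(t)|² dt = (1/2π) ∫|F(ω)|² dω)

∫|f(t)|² dt = 4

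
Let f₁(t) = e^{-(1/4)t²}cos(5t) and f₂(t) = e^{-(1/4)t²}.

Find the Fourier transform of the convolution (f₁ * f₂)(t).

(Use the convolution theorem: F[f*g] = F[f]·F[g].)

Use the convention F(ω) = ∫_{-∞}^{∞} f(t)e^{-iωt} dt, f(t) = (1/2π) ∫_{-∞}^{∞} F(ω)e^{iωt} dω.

F[f₁*f₂](ω) = 2 \pi \left(e^{20 \omega} + 1\right) e^{- 2 \omega^{2} - 10 \omega - 25}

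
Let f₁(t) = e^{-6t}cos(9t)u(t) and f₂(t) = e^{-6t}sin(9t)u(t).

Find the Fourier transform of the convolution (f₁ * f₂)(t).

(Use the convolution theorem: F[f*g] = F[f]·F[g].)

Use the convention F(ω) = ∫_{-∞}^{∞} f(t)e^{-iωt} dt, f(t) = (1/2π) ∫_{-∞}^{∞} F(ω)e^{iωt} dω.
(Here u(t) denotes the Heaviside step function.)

F[f₁*f₂](ω) = \frac{9 \left(i \omega + 6\right)}{\left(\left(i \omega + 6\right)^{2} + 81\right)^{2}}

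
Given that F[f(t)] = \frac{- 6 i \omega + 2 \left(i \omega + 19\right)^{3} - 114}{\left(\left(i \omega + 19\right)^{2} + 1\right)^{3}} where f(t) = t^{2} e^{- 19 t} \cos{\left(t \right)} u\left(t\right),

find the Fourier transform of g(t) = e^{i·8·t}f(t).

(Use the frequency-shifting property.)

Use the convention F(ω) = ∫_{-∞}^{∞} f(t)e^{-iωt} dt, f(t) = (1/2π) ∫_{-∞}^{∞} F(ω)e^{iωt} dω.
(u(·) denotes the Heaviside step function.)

F[g](ω) = \frac{2 \left(3 i \left(8 - \omega\right) + \left(i \left(\omega - 8\right) + 19\right)^{3} - 57\right)}{\left(\left(i \left(\omega - 8\right) + 19\right)^{2} + 1\right)^{3}}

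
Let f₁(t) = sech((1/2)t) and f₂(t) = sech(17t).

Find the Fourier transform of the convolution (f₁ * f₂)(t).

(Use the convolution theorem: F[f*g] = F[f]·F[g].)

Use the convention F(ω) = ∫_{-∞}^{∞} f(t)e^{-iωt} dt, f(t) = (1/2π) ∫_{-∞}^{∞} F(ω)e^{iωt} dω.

F[f₁*f₂](ω) = \frac{2 \pi^{2}}{17 \cosh{\left(\frac{\pi \omega}{34} \right)} \cosh{\left(\pi \omega \right)}}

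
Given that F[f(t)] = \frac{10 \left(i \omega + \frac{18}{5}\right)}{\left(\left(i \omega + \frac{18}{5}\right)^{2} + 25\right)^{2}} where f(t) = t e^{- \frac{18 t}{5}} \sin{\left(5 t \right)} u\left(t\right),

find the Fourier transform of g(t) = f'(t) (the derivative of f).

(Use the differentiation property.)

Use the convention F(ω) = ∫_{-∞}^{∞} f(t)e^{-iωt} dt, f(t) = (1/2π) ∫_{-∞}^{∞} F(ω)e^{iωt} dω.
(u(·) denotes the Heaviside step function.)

F[g](ω) = \frac{1250 i \omega \left(5 i \omega + 18\right)}{\left(\left(5 i \omega + 18\right)^{2} + 625\right)^{2}}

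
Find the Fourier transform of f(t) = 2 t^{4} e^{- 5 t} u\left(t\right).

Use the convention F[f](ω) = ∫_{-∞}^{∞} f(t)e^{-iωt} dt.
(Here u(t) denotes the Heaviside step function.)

F(ω) = \frac{48}{\left(i \omega + 5\right)^{5}}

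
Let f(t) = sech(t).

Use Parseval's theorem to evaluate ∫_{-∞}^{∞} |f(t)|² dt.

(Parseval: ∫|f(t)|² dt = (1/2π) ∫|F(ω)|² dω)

∫|f(t)|² dt = 2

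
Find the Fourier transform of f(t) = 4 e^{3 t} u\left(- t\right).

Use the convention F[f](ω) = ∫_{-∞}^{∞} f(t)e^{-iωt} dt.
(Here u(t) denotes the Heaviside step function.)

F(ω) = - \frac{4}{i \omega - 3}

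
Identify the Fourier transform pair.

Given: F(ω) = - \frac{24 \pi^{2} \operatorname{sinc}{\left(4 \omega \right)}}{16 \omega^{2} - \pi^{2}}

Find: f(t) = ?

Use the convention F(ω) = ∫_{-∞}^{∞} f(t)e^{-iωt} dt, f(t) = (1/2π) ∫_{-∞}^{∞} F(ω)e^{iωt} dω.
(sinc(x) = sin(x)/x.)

f(t) = 6 \left(\begin{cases} \cos^{2}{\left(\frac{\pi t}{8} \right)} & \text{for}\: \left|{t}\right| < 4 \\0 & \text{otherwise} \end{cases}\right)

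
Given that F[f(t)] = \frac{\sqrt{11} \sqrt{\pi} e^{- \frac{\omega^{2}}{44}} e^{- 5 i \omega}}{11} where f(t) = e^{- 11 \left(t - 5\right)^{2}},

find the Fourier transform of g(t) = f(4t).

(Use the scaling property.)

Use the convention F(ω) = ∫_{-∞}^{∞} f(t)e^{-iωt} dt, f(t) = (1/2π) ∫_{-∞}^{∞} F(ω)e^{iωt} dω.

F[g](ω) = \frac{\sqrt{11} \sqrt{\pi} e^{- \frac{\omega \left(\omega + 880 i\right)}{704}}}{44}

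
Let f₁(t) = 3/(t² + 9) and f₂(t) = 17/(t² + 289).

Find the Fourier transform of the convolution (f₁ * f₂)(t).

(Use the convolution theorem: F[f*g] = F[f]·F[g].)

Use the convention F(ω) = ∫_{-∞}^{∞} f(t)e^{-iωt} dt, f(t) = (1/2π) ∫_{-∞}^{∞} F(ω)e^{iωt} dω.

F[f₁*f₂](ω) = \pi^{2} e^{- 20 \left|{\omega}\right|}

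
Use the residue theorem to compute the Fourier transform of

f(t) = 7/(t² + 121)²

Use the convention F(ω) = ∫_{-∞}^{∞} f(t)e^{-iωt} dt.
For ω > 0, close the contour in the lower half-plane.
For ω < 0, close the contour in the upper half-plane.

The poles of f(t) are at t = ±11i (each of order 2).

Let g(z) = f(z)e^{-iωz}; for large |z| the factor e^{-iωz} decays in the lower half-plane when ω > 0 and in the upper half-plane when ω < 0.

Case ω > 0 (lower half-plane, clockwise contour ⇒ F(ω) = -2πi·ΣRes):
  Res_{z = - 11 i} g(z) = \frac{7 i \left(11 \omega + 1\right) e^{- 11 \omega}}{5324} (pole of order 2)
  F(ω) = -2πi·ΣRes = \frac{7 \pi \left(11 \omega + 1\right) e^{- 11 \omega}}{2662}

Case ω < 0 (upper half-plane, counterclockwise contour ⇒ F(ω) = +2πi·ΣRes):
  Res_{z = 11 i} g(z) = \frac{7 i \left(11 \omega - 1\right) e^{11 \omega}}{5324} (pole of order 2)
  F(ω) = 2πi·ΣRes = \frac{7 \pi \left(1 - 11 \omega\right) e^{11 \omega}}{2662}

Both cases combine into a single formula in |ω|:

F(ω) = \frac{7 \pi \left(11 \left|{\omega}\right| + 1\right) e^{- 11 \left|{\omega}\right|}}{2662}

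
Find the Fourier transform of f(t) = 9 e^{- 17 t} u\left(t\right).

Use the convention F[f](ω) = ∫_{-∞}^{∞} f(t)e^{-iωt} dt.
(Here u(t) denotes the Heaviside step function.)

F(ω) = \frac{9}{i \omega + 17}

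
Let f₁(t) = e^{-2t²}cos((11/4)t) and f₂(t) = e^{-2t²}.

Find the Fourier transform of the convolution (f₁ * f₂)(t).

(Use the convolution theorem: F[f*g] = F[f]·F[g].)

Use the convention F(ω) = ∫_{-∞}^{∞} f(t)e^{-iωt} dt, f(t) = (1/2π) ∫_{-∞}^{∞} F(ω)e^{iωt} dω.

F[f₁*f₂](ω) = \frac{\pi \left(e^{\frac{11 \omega}{8}} + 1\right) e^{- \frac{\omega^{2}}{4} - \frac{11 \omega}{16} - \frac{121}{128}}}{4}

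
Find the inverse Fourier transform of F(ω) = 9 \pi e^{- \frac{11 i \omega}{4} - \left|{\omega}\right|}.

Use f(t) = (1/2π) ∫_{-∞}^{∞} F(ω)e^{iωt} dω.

f(t) = \frac{9}{\left(t - \frac{11}{4}\right)^{2} + 1}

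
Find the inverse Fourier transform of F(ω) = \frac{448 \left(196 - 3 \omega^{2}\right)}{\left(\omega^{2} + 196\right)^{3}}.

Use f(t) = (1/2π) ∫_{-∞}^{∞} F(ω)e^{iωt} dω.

f(t) = 8 t^{2} e^{- 14 \left|{t}\right|}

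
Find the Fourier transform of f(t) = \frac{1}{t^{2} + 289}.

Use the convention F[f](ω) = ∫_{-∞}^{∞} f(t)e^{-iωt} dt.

F(ω) = \frac{\pi e^{- 17 \left|{\omega}\right|}}{17}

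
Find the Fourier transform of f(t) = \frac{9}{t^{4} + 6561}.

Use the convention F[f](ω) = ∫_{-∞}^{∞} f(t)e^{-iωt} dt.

F(ω) = \frac{\pi e^{- \frac{9 \sqrt{2} \left|{\omega}\right|}{2}} \sin{\left(\frac{9 \sqrt{2} \left|{\omega}\right|}{2} + \frac{\pi}{4} \right)}}{81}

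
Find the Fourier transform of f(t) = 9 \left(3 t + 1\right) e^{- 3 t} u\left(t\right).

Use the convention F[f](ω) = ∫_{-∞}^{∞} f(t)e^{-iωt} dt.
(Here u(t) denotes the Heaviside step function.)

F(ω) = \frac{9 \left(- i \omega - 6\right)}{\omega^{2} - 6 i \omega - 9}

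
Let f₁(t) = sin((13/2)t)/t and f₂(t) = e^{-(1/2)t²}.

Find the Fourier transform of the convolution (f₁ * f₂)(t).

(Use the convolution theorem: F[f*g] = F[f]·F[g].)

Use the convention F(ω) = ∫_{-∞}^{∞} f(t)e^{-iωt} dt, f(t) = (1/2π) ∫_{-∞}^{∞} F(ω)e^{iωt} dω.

F[f₁*f₂](ω) = \begin{cases} \sqrt{2} \pi^{\frac{3}{2}} e^{- \frac{\omega^{2}}{2}} & \text{for}\: \omega > - \frac{13}{2} \wedge \omega < \frac{13}{2} \\0 & \text{otherwise} \end{cases}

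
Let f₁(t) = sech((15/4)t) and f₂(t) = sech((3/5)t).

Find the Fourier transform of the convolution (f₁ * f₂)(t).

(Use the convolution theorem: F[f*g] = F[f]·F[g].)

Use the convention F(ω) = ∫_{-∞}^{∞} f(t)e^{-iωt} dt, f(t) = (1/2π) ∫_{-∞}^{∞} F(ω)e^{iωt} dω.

F[f₁*f₂](ω) = \frac{4 \pi^{2}}{9 \cosh{\left(\frac{2 \pi \omega}{15} \right)} \cosh{\left(\frac{5 \pi \omega}{6} \right)}}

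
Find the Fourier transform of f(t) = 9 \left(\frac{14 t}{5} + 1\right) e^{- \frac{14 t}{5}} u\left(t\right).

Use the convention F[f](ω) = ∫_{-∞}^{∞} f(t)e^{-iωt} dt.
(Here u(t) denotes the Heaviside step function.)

F(ω) = \frac{45 \left(- 5 i \omega - 28\right)}{25 \omega^{2} - 140 i \omega - 196}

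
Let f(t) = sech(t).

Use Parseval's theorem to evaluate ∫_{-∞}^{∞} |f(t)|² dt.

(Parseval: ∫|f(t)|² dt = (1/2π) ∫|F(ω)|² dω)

∫|f(t)|² dt = 2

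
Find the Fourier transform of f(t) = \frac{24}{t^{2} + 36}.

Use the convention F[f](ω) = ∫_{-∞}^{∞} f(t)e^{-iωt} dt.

F(ω) = 4 \pi e^{- 6 \left|{\omega}\right|}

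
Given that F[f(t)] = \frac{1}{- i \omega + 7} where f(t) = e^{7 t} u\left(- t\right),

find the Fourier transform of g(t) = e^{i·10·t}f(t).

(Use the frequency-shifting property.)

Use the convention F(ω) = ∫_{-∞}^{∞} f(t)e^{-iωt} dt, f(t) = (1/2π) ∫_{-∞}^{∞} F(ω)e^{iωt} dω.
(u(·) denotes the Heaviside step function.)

F[g](ω) = \frac{i}{\omega - 10 + 7 i}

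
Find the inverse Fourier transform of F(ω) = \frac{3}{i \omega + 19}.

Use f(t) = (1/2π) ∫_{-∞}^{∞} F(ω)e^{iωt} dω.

f(t) = 3 e^{- 19 t} u\left(t\right)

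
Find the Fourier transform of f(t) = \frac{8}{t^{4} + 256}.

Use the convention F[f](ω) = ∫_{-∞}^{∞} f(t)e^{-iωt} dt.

F(ω) = \frac{\pi e^{- 2 \sqrt{2} \left|{\omega}\right|} \sin{\left(2 \sqrt{2} \left|{\omega}\right| + \frac{\pi}{4} \right)}}{8}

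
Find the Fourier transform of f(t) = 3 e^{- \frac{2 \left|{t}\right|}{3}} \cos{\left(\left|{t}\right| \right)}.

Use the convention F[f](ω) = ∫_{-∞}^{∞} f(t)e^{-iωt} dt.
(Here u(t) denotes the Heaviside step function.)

F(ω) = \frac{36 \left(9 \omega^{2} + 13\right)}{81 \omega^{4} - 90 \omega^{2} + 169}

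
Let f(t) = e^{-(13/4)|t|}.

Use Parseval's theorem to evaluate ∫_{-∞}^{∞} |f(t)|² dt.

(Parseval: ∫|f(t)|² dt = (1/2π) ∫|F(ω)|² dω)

∫|f(t)|² dt = \frac{4}{13}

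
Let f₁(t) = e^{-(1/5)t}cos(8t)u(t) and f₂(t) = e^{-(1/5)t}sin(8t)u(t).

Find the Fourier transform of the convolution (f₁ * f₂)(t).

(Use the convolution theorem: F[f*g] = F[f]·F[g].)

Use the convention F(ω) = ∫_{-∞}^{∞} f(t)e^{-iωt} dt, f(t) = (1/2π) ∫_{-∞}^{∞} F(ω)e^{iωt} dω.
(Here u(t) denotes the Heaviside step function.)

F[f₁*f₂](ω) = \frac{1000 \left(5 i \omega + 1\right)}{\left(\left(5 i \omega + 1\right)^{2} + 1600\right)^{2}}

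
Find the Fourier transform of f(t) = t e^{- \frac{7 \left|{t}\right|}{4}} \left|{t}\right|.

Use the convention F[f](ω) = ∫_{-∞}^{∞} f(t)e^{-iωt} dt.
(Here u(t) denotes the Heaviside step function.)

F(ω) = \frac{1024 i \omega \left(16 \omega^{2} - 147\right)}{\left(16 \omega^{2} + 49\right)^{3}}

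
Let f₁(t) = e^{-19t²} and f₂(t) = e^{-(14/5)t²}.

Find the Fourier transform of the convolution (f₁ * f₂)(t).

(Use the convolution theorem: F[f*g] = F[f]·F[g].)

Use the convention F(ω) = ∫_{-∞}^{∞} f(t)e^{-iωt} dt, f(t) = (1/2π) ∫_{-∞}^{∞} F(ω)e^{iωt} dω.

F[f₁*f₂](ω) = \frac{\sqrt{1330} \pi e^{- \frac{109 \omega^{2}}{1064}}}{266}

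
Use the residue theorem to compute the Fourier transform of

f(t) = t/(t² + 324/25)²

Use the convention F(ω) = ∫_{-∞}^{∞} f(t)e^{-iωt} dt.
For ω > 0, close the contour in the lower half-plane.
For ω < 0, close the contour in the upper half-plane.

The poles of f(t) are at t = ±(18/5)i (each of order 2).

Let g(z) = f(z)e^{-iωz}; for large |z| the factor e^{-iωz} decays in the lower half-plane when ω > 0 and in the upper half-plane when ω < 0.

Case ω > 0 (lower half-plane, clockwise contour ⇒ F(ω) = -2πi·ΣRes):
  Res_{z = - \frac{18 i}{5}} g(z) = \frac{5 \omega e^{- \frac{18 \omega}{5}}}{72} (pole of order 2)
  F(ω) = -2πi·ΣRes = - \frac{5 i \pi \omega e^{- \frac{18 \omega}{5}}}{36}

Case ω < 0 (upper half-plane, counterclockwise contour ⇒ F(ω) = +2πi·ΣRes):
  Res_{z = \frac{18 i}{5}} g(z) = - \frac{5 \omega e^{\frac{18 \omega}{5}}}{72} (pole of order 2)
  F(ω) = 2πi·ΣRes = - \frac{5 i \pi \omega e^{\frac{18 \omega}{5}}}{36}

Both cases combine into a single formula in |ω|:

F(ω) = - \frac{5 i \pi \omega e^{- \frac{18 \left|{\omega}\right|}{5}}}{36}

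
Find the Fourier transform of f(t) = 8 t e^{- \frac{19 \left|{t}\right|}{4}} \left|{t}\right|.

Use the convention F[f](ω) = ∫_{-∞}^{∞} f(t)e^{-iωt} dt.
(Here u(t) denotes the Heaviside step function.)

F(ω) = \frac{8192 i \omega \left(16 \omega^{2} - 1083\right)}{\left(16 \omega^{2} + 361\right)^{3}}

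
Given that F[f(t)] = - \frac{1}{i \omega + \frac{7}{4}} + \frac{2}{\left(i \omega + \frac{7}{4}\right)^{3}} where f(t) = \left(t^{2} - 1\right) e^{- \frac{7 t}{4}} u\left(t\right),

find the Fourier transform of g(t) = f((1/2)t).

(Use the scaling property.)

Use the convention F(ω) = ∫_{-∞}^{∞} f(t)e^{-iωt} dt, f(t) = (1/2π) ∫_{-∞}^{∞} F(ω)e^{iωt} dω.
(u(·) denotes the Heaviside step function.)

F[g](ω) = \frac{8 \left(256 i \omega - \left(8 i \omega + 7\right)^{3} + 224\right)}{\left(8 i \omega + 7\right)^{4}}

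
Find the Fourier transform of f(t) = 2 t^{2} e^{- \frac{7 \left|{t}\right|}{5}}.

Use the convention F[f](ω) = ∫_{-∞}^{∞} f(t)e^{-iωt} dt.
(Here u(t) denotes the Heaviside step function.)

F(ω) = \frac{7000 \left(49 - 75 \omega^{2}\right)}{\left(25 \omega^{2} + 49\right)^{3}}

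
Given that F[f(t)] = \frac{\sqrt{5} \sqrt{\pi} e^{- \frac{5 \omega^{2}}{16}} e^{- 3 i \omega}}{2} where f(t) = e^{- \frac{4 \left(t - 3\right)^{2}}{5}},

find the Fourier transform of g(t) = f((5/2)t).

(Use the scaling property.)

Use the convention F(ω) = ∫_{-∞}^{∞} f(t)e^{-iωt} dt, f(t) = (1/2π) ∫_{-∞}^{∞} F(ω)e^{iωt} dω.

F[g](ω) = \frac{\sqrt{5} \sqrt{\pi} e^{- \frac{\omega \left(\omega + 24 i\right)}{20}}}{5}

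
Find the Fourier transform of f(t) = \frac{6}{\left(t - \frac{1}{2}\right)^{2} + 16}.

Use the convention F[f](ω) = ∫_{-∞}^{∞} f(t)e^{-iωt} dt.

F(ω) = \frac{3 \pi e^{- \frac{i \omega}{2} - 4 \left|{\omega}\right|}}{2}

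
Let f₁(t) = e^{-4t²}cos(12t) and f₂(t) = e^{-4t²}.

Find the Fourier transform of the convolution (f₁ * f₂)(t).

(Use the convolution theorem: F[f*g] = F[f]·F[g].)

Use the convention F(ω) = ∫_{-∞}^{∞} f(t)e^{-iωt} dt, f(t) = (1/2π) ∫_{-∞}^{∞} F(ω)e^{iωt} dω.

F[f₁*f₂](ω) = \frac{\pi \left(e^{3 \omega} + 1\right) e^{- \frac{\omega^{2}}{8} - \frac{3 \omega}{2} - 9}}{8}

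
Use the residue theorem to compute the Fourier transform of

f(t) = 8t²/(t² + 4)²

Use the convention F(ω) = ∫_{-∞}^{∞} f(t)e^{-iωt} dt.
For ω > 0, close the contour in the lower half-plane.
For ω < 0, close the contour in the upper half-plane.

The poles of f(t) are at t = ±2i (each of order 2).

Let g(z) = f(z)e^{-iωz}; for large |z| the factor e^{-iωz} decays in the lower half-plane when ω > 0 and in the upper half-plane when ω < 0.

Case ω > 0 (lower half-plane, clockwise contour ⇒ F(ω) = -2πi·ΣRes):
  Res_{z = - 2 i} g(z) = i \left(1 - 2 \omega\right) e^{- 2 \omega} (pole of order 2)
  F(ω) = -2πi·ΣRes = 2 \pi \left(1 - 2 \omega\right) e^{- 2 \omega}

Case ω < 0 (upper half-plane, counterclockwise contour ⇒ F(ω) = +2πi·ΣRes):
  Res_{z = 2 i} g(z) = i \left(- 2 \omega - 1\right) e^{2 \omega} (pole of order 2)
  F(ω) = 2πi·ΣRes = 2 \pi \left(2 \omega + 1\right) e^{2 \omega}

Both cases combine into a single formula in |ω|:

F(ω) = 2 \pi \left(1 - 2 \left|{\omega}\right|\right) e^{- 2 \left|{\omega}\right|}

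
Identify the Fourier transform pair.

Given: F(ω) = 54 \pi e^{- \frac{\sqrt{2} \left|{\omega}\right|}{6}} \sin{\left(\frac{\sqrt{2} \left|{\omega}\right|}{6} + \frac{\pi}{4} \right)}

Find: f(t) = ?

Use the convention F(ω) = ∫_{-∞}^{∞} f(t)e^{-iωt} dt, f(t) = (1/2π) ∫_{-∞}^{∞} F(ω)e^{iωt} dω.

f(t) = \frac{2}{t^{4} + \frac{1}{81}}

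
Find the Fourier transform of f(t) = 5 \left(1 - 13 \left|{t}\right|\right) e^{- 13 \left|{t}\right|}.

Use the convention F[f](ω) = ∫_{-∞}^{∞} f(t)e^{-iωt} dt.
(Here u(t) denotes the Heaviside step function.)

F(ω) = \frac{260 \omega^{2}}{\left(\omega^{2} + 169\right)^{2}}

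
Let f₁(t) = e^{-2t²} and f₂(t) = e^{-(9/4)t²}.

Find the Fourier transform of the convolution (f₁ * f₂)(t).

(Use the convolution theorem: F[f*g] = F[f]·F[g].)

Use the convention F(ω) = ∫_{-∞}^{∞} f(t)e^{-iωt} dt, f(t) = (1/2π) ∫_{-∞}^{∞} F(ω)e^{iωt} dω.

F[f₁*f₂](ω) = \frac{\sqrt{2} \pi e^{- \frac{17 \omega^{2}}{72}}}{3}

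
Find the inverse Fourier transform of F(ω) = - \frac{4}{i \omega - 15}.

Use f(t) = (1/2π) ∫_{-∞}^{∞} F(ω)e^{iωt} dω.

f(t) = 4 e^{15 t} u\left(- t\right)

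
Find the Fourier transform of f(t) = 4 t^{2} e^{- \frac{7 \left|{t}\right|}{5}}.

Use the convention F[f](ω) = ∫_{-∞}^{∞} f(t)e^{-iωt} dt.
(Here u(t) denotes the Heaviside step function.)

F(ω) = \frac{14000 \left(49 - 75 \omega^{2}\right)}{\left(25 \omega^{2} + 49\right)^{3}}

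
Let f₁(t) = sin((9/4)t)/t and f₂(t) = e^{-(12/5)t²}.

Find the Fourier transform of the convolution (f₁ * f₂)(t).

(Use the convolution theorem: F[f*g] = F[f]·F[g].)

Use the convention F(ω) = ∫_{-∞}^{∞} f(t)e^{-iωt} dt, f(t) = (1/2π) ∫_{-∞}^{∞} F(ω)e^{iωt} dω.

F[f₁*f₂](ω) = \begin{cases} \frac{\sqrt{15} \pi^{\frac{3}{2}} e^{- \frac{5 \omega^{2}}{48}}}{6} & \text{for}\: \omega > - \frac{9}{4} \wedge \omega < \frac{9}{4} \\0 & \text{otherwise} \end{cases}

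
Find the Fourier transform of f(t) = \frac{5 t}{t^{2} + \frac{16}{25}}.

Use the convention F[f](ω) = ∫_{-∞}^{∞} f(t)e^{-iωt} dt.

F(ω) = - 5 i \pi e^{- \frac{4 \left|{\omega}\right|}{5}} \operatorname{sign}{\left(\omega \right)}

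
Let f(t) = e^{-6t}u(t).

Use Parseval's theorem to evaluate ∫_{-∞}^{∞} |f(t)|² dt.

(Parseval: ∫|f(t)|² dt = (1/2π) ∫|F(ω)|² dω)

∫|f(t)|² dt = \frac{1}{12}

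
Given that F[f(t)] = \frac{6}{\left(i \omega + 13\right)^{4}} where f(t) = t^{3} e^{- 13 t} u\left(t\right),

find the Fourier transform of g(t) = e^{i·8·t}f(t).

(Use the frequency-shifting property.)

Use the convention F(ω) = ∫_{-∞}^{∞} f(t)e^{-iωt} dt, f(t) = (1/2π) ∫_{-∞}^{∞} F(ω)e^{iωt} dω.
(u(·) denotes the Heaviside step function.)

F[g](ω) = \frac{6}{\left(i \left(\omega - 8\right) + 13\right)^{4}}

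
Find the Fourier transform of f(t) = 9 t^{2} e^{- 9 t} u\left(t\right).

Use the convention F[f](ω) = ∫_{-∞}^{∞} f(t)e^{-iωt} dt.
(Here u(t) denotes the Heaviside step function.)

F(ω) = \frac{18}{\left(i \omega + 9\right)^{3}}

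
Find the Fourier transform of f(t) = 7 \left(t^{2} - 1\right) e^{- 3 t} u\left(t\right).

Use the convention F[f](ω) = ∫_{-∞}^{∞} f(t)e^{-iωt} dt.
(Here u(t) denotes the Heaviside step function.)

F(ω) = \frac{7 \left(2 i \omega - \left(i \omega + 3\right)^{3} + 6\right)}{\left(i \omega + 3\right)^{4}}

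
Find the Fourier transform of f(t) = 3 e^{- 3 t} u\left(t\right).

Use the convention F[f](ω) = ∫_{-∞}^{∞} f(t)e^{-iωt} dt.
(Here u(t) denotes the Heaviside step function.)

F(ω) = \frac{3}{i \omega + 3}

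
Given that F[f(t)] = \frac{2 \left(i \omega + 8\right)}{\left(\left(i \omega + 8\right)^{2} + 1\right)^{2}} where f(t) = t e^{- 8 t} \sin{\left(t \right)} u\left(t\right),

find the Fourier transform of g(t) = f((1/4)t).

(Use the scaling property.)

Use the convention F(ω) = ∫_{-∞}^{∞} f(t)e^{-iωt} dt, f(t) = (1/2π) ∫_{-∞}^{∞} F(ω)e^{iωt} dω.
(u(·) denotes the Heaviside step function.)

F[g](ω) = \frac{32 \left(i \omega + 2\right)}{\left(16 \left(i \omega + 2\right)^{2} + 1\right)^{2}}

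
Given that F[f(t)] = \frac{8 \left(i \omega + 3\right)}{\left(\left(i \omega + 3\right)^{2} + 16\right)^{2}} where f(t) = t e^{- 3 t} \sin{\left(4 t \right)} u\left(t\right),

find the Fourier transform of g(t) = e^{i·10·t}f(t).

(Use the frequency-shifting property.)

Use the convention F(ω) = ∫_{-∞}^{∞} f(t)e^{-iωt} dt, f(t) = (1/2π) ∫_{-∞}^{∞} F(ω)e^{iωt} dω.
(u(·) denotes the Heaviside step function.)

F[g](ω) = \frac{8 \left(i \left(\omega - 10\right) + 3\right)}{\left(\left(i \left(\omega - 10\right) + 3\right)^{2} + 16\right)^{2}}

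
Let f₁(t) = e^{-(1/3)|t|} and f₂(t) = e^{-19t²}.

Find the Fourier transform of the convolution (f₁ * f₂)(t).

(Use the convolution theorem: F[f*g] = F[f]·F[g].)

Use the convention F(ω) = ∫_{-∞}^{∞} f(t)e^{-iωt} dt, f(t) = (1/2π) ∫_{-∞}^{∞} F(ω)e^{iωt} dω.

F[f₁*f₂](ω) = \frac{6 \sqrt{19} \sqrt{\pi} e^{- \frac{\omega^{2}}{76}}}{19 \left(9 \omega^{2} + 1\right)}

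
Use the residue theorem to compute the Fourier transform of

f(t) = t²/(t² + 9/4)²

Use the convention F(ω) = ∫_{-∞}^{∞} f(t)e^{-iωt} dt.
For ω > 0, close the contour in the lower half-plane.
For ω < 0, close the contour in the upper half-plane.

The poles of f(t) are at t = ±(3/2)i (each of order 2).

Let g(z) = f(z)e^{-iωz}; for large |z| the factor e^{-iωz} decays in the lower half-plane when ω > 0 and in the upper half-plane when ω < 0.

Case ω > 0 (lower half-plane, clockwise contour ⇒ F(ω) = -2πi·ΣRes):
  Res_{z = - \frac{3 i}{2}} g(z) = \frac{i \left(2 - 3 \omega\right) e^{- \frac{3 \omega}{2}}}{12} (pole of order 2)
  F(ω) = -2πi·ΣRes = \frac{\pi \left(2 - 3 \omega\right) e^{- \frac{3 \omega}{2}}}{6}

Case ω < 0 (upper half-plane, counterclockwise contour ⇒ F(ω) = +2πi·ΣRes):
  Res_{z = \frac{3 i}{2}} g(z) = \frac{i \left(- 3 \omega - 2\right) e^{\frac{3 \omega}{2}}}{12} (pole of order 2)
  F(ω) = 2πi·ΣRes = \frac{\pi \left(3 \omega + 2\right) e^{\frac{3 \omega}{2}}}{6}

Both cases combine into a single formula in |ω|:

F(ω) = \frac{\pi \left(2 - 3 \left|{\omega}\right|\right) e^{- \frac{3 \left|{\omega}\right|}{2}}}{6}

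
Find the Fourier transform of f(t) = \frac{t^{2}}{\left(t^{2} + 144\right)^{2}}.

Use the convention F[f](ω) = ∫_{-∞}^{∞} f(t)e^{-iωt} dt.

F(ω) = \frac{\pi \left(1 - 12 \left|{\omega}\right|\right) e^{- 12 \left|{\omega}\right|}}{24}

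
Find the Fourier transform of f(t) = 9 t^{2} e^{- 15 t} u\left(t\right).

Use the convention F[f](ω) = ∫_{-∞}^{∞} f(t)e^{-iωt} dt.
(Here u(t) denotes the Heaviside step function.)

F(ω) = \frac{18}{\left(i \omega + 15\right)^{3}}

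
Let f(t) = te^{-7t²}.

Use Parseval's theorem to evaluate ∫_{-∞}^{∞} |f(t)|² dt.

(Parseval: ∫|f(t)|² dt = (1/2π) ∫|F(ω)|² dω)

∫|f(t)|² dt = \frac{\sqrt{14} \sqrt{\pi}}{392}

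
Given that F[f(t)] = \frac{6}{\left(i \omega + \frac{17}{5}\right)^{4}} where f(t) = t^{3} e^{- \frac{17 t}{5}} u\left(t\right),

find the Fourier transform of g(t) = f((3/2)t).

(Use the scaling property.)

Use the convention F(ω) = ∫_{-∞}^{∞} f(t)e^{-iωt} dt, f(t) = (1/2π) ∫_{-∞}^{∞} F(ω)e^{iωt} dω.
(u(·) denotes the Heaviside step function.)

F[g](ω) = \frac{202500}{\left(10 i \omega + 51\right)^{4}}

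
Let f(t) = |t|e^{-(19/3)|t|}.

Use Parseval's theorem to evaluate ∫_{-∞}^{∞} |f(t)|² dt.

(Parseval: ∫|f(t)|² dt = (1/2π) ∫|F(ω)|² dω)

∫|f(t)|² dt = \frac{27}{13718}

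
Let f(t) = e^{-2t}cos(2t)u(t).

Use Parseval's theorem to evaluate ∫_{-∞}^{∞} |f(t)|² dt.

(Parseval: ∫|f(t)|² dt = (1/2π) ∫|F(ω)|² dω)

∫|f(t)|² dt = \frac{3}{16}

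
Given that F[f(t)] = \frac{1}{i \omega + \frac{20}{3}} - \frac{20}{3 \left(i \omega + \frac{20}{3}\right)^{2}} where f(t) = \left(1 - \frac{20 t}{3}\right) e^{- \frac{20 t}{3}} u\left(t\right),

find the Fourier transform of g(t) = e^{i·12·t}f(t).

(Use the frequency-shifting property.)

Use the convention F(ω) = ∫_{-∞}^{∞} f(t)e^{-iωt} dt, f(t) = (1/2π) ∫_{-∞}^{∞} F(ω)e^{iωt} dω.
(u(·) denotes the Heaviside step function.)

F[g](ω) = \frac{9 i \left(12 - \omega\right)}{9 \omega^{2} - 24 \omega \left(9 + 5 i\right) + 896 + 1440 i}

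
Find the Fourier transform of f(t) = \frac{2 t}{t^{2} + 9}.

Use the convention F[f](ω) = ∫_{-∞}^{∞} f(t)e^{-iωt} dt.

F(ω) = - 2 i \pi e^{- 3 \left|{\omega}\right|} \operatorname{sign}{\left(\omega \right)}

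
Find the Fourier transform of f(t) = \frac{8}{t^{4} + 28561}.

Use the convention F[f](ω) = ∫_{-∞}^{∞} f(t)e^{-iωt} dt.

F(ω) = \frac{8 \pi e^{- \frac{13 \sqrt{2} \left|{\omega}\right|}{2}} \sin{\left(\frac{13 \sqrt{2} \left|{\omega}\right|}{2} + \frac{\pi}{4} \right)}}{2197}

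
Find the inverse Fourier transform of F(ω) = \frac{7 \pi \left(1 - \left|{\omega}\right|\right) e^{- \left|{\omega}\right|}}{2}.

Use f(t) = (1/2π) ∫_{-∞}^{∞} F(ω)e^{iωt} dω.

f(t) = \frac{7 t^{2}}{\left(t^{2} + 1\right)^{2}}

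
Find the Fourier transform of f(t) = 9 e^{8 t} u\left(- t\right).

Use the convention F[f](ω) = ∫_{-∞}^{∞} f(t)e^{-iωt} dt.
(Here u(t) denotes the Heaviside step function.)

F(ω) = - \frac{9}{i \omega - 8}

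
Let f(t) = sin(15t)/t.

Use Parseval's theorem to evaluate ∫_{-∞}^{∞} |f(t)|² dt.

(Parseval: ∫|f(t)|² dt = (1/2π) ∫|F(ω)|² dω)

∫|f(t)|² dt = 15 \pi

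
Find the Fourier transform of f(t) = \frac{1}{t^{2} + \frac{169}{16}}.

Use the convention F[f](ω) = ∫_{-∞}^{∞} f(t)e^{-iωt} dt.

F(ω) = \frac{4 \pi e^{- \frac{13 \left|{\omega}\right|}{4}}}{13}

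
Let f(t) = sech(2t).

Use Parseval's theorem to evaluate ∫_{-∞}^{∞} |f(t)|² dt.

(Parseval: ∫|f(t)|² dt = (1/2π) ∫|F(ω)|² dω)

∫|f(t)|² dt = 1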